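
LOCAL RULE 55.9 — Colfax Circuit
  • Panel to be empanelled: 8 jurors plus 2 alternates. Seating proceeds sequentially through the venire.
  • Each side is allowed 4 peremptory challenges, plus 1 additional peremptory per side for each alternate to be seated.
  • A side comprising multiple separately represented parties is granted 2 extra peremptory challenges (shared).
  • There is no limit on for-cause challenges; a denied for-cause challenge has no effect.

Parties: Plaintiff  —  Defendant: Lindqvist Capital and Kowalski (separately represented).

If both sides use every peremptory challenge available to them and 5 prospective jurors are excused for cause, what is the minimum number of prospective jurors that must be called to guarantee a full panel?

Seats to fill: 8 + 2 alternates = 10.
Peremptories — Plaintiff: 4 + 1×2 = 6; Defendant: 4 + 1×2 + 2 = 8; total 14.
For-cause removals: 5.
Minimum venire: 10 + 14 + 5 = 29.

29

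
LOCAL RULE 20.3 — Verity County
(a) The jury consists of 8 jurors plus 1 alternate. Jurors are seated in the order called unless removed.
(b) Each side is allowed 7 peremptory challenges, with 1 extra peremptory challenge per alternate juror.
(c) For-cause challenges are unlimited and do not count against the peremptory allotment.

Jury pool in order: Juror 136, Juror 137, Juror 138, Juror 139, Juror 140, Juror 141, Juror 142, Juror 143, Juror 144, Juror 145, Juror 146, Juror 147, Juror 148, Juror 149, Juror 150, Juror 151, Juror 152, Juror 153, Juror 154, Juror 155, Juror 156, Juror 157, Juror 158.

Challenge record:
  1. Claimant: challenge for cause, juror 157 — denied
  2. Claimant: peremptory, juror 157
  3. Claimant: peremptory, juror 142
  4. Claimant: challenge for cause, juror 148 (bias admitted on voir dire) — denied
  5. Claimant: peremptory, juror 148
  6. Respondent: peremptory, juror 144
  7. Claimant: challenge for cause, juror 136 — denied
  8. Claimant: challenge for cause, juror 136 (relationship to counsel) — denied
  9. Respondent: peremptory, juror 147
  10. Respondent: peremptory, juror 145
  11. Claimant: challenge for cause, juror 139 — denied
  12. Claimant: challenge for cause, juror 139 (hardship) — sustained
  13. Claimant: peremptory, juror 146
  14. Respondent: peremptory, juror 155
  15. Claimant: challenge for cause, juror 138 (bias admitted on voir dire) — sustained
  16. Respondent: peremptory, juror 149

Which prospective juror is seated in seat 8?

152

Removed: #138, #139, #142, #144, #145, #146, #147, #148, #149, #155, #157. (#136 stays — for-cause denied.)
Filling seats in venire order through position 8: #136, #137, #140, #141, #143, #150, #151, #152.
So seat 8 is #152.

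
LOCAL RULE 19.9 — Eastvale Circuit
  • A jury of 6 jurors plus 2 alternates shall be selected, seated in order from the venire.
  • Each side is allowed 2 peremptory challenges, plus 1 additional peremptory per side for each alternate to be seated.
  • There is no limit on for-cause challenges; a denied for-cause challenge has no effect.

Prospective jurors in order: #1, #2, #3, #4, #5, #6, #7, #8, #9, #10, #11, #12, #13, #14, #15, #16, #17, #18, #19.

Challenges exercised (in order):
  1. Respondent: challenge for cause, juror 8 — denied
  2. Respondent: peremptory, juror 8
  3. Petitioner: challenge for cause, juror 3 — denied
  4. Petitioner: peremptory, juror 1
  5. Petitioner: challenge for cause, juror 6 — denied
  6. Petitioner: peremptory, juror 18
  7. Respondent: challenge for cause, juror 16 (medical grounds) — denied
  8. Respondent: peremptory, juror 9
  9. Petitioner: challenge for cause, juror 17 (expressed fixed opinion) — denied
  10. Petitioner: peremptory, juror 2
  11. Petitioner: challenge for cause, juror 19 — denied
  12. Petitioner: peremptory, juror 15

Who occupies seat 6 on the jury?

Removed: #1, #2, #8, #9, #15, #18. (#3, #6, #16, #17, #19 stay — for-cause denied.)
Seating in order: seats 1–6 → #3, #4, #5, #6, #7, #10; alternates → #11, #12.
So seat 6 is #10.

10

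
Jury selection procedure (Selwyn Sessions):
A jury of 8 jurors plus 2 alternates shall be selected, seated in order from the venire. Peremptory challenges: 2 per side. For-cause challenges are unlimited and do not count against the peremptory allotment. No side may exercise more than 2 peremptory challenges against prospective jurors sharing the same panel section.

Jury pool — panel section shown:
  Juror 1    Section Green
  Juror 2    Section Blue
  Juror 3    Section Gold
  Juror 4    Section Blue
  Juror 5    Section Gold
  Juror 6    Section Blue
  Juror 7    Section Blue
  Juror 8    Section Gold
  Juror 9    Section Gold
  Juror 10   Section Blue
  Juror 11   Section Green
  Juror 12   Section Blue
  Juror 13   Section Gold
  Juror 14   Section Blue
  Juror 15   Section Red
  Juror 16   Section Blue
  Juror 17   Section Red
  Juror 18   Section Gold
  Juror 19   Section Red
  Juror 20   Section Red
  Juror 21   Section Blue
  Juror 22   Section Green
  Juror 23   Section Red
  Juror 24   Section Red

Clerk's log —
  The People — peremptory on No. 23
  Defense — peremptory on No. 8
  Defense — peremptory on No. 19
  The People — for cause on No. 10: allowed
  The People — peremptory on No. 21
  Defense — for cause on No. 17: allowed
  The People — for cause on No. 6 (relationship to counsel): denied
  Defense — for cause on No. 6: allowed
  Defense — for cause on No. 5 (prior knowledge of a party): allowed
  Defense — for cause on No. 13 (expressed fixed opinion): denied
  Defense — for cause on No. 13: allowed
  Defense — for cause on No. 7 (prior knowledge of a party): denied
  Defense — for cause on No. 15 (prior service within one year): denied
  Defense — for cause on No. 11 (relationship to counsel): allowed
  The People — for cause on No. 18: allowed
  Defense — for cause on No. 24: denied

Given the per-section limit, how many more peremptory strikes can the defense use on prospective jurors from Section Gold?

Defense peremptories so far: #8, #19 — 2 of 2 used, 0 left overall.
Against Section Gold: #8 — 1 used; per-section cap 2 leaves 1.
Binding limit: min(0, 1) = 0.

0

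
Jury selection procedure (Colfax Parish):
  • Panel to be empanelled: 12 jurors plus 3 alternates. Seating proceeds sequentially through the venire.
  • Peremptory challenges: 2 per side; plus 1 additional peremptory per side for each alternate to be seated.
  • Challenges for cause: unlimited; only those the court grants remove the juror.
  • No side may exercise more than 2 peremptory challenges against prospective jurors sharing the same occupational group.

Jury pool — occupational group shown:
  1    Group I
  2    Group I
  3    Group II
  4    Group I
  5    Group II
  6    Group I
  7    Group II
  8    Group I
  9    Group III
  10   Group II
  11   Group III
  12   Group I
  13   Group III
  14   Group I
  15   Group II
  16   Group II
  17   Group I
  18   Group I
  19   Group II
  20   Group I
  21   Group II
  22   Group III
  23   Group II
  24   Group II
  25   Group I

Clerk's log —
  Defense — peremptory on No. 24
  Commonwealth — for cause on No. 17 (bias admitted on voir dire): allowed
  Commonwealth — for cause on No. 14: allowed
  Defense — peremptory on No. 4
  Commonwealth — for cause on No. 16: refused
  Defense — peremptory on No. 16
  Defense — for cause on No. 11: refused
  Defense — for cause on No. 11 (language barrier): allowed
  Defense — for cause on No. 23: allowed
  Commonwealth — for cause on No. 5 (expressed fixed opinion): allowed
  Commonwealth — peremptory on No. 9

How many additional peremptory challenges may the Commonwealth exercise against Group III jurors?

1

Commonwealth peremptories so far: #9 — 1 of 5 used, 4 left overall.
Against Group III: #9 — 1 used; per-group cap 2 leaves 1.
Binding limit: min(4, 1) = 1.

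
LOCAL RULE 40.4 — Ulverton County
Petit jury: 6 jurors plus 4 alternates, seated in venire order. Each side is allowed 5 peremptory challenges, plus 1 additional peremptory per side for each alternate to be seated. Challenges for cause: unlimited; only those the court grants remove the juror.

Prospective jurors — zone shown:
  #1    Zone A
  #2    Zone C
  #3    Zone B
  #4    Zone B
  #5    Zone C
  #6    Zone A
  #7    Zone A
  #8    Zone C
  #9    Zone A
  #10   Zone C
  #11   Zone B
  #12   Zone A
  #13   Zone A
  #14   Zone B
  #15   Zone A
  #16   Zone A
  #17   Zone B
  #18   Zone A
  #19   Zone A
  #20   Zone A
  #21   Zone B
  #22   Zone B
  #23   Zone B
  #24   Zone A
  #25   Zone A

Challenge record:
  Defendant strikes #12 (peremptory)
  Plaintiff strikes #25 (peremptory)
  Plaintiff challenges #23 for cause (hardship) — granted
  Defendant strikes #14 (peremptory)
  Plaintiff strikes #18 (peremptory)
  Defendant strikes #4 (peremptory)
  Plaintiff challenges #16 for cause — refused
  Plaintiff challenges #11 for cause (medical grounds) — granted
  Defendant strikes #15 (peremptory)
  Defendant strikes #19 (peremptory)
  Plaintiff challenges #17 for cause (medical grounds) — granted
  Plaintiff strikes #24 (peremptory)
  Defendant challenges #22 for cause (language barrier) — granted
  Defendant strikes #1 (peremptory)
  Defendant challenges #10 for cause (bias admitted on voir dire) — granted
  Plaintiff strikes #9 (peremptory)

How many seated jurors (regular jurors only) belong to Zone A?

2

Removed: #1, #4, #9, #10, #11, #12, #14, #15, #17, #18, #19, #22, #23, #24, #25.
Seated jurors 1–6: #2, #3, #5, #6, #7, #8 (alternates #13, #16, #20, #21 not counted).
Of those, in Zone A: #6, #7 → 2.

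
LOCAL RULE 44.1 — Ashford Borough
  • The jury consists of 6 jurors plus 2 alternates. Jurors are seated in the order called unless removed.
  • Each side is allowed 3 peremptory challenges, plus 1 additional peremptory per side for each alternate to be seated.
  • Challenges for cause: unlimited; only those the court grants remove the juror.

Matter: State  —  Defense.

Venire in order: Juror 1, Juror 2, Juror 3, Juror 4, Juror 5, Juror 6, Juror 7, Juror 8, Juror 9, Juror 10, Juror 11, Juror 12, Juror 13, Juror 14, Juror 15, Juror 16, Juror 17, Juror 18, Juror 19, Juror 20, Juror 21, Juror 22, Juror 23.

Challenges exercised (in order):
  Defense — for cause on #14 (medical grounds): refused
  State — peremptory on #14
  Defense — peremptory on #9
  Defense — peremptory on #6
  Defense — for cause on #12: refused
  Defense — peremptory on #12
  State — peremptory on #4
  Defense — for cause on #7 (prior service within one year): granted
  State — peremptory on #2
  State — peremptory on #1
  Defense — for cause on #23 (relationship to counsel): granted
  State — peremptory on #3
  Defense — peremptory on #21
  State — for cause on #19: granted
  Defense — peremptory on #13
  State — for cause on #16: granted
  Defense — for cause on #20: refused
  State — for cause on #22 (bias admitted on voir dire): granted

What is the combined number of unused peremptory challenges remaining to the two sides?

State allotment: 3 base + 1 × 2 alternates = 5. Defense allotment: 3 base + 1 × 2 alternates = 5.
State peremptories used: #14, #4, #2, #1, #3 — 5 (for-cause on #19, #16, #22 don't count).
Defense peremptories used: #9, #6, #12, #21, #13 — 5 (for-cause on #14, #12, #7, #23, #20 don't count).
Remaining: (5 − 5) + (5 − 5) = 0.

0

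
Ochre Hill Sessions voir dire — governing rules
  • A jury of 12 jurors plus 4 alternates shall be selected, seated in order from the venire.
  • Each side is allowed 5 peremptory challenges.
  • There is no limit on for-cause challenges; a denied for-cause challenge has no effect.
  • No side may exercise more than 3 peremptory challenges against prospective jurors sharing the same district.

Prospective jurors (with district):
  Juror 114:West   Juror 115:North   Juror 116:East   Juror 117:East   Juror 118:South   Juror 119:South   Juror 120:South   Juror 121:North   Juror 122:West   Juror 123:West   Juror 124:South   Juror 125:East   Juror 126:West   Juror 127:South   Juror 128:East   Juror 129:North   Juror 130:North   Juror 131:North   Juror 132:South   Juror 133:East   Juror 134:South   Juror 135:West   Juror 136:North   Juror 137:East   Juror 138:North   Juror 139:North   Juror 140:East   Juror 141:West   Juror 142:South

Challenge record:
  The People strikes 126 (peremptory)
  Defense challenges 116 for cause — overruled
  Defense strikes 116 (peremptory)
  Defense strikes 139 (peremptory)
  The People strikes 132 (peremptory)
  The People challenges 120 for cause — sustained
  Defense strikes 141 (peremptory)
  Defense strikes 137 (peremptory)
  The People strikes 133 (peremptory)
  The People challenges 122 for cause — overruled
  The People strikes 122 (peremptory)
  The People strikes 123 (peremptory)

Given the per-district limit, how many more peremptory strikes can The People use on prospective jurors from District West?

0

The People peremptories so far: #126, #132, #133, #122, #123 — 5 of 5 used, 0 left overall.
Against District West: #126, #122, #123 — 3 used; per-district cap 3 leaves 0.
Binding limit: min(0, 0) = 0.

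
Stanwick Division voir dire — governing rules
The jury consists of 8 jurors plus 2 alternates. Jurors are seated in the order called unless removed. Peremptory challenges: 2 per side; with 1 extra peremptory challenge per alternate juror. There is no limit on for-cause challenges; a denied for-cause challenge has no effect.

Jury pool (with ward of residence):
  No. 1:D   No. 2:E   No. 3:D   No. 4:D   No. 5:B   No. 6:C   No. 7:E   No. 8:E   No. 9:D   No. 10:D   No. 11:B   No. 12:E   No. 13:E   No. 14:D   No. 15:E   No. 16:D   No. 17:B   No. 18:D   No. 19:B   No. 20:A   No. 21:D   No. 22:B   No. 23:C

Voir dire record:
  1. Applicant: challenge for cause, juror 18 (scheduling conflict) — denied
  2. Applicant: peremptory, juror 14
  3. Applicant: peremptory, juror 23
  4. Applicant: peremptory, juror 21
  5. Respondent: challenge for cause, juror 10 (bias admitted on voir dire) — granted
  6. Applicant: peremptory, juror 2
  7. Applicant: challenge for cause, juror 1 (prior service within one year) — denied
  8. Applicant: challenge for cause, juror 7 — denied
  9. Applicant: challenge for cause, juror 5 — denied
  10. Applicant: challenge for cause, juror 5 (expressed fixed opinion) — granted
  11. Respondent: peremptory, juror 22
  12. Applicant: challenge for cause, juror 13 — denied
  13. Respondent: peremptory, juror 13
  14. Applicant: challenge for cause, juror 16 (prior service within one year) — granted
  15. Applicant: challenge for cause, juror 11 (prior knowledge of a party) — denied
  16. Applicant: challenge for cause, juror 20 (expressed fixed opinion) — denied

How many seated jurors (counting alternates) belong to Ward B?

1

Removed: #2, #5, #10, #13, #14, #16, #21, #22, #23.
Seated (10 incl. alternates): #1, #3, #4, #6, #7, #8, #9, #11, #12, #15.
Of those, in Ward B: #11 → 1.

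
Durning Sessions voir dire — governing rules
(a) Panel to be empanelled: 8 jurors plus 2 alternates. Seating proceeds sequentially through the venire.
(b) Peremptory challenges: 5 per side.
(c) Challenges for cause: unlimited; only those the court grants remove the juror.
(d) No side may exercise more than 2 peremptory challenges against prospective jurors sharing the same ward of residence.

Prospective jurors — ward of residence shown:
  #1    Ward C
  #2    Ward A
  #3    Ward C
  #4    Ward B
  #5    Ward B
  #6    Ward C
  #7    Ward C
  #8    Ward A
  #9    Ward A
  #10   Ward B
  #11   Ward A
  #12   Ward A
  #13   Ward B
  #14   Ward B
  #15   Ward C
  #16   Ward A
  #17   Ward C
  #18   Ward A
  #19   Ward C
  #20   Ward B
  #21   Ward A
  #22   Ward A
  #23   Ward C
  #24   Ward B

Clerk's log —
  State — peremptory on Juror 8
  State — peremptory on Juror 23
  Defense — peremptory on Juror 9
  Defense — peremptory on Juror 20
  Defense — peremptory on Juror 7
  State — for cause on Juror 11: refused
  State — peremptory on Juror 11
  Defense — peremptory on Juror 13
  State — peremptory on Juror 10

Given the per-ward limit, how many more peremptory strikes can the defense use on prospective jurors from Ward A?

1

Defense peremptories so far: #9, #20, #7, #13 — 4 of 5 used, 1 left overall.
Against Ward A: #9 — 1 used; per-ward cap 2 leaves 1.
Binding limit: min(1, 1) = 1.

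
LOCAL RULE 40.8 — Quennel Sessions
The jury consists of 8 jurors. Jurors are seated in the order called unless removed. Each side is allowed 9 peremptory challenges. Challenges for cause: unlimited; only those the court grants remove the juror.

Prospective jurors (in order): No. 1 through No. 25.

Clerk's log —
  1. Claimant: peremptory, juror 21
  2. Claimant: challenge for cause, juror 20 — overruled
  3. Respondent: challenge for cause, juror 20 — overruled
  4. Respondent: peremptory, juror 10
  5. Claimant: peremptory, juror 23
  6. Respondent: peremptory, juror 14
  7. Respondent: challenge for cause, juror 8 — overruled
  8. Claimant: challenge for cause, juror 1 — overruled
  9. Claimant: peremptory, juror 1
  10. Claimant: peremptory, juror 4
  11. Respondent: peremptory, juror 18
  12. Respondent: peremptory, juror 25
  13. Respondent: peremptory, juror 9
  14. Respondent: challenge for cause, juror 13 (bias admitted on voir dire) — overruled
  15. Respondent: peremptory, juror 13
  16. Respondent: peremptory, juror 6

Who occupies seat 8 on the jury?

15

Removed: #1, #4, #6, #9, #10, #13, #14, #18, #21, #23, #25. (#8, #20 stay — for-cause denied.)
Seating in order: seats 1–8 → #2, #3, #5, #7, #8, #11, #12, #15.
So seat 8 is #15.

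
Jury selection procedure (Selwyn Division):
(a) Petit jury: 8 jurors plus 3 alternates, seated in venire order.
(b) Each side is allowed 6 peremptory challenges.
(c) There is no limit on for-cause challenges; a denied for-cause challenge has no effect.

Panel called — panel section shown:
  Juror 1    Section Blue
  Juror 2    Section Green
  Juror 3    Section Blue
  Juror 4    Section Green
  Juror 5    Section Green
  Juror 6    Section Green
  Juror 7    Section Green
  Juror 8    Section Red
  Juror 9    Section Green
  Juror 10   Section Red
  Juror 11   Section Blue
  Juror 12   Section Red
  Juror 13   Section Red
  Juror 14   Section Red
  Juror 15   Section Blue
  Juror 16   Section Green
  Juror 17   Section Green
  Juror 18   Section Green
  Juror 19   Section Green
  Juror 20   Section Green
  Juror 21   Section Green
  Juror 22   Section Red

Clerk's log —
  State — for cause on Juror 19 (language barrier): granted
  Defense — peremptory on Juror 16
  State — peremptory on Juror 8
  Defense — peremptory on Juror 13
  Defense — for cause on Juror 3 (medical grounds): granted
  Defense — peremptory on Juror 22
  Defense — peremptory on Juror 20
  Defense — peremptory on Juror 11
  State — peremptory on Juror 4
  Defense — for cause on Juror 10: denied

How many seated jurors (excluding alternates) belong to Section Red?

2

Removed: #3, #4, #8, #11, #13, #16, #19, #20, #22.
Seated jurors 1–8: #1, #2, #5, #6, #7, #9, #10, #12 (alternates #14, #15, #17 not counted).
Of those, in Section Red: #10, #12 → 2.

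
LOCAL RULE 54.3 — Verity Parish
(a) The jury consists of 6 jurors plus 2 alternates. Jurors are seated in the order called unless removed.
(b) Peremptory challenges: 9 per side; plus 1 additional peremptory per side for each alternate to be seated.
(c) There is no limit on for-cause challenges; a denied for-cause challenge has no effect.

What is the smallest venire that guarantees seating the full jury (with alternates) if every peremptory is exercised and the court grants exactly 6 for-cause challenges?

36

Seats to fill: 6 + 2 alternates = 8.
Peremptories: 9 + 1×2 = 11 per side × 2 sides = 22.
For-cause removals: 6.
Minimum venire: 8 + 22 + 6 = 36.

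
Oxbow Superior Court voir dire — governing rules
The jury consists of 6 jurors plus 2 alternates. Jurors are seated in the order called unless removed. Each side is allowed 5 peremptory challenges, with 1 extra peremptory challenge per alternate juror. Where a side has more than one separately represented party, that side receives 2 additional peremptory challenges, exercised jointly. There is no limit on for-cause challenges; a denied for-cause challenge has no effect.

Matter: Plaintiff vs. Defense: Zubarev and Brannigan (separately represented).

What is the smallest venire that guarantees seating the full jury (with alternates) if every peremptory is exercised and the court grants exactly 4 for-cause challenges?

Seats to fill: 6 + 2 alternates = 8.
Peremptories — Plaintiff: 5 + 1×2 = 7; Defense: 5 + 1×2 + 2 = 9; total 16.
For-cause removals: 4.
Minimum venire: 8 + 16 + 4 = 28.

28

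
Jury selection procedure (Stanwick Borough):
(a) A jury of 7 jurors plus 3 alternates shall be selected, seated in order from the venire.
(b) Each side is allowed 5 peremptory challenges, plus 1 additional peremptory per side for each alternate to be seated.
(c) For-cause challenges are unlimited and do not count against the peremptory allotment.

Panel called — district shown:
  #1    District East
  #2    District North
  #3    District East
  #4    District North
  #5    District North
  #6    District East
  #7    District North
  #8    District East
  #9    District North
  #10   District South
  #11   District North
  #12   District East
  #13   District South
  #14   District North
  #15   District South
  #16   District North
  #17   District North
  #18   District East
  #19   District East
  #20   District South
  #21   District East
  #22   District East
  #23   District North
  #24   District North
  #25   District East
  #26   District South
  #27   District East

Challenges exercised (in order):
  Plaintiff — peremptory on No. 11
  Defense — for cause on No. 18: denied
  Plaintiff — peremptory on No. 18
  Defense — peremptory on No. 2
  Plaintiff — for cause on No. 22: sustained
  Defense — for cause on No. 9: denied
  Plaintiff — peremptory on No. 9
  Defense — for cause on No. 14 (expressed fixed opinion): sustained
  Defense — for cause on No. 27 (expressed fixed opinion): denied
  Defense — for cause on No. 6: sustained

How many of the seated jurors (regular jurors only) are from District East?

3

Removed: #2, #6, #9, #11, #14, #18, #22.
Seated jurors 1–7: #1, #3, #4, #5, #7, #8, #10 (alternates #12, #13, #15 not counted).
Of those, in District East: #1, #3, #8 → 3.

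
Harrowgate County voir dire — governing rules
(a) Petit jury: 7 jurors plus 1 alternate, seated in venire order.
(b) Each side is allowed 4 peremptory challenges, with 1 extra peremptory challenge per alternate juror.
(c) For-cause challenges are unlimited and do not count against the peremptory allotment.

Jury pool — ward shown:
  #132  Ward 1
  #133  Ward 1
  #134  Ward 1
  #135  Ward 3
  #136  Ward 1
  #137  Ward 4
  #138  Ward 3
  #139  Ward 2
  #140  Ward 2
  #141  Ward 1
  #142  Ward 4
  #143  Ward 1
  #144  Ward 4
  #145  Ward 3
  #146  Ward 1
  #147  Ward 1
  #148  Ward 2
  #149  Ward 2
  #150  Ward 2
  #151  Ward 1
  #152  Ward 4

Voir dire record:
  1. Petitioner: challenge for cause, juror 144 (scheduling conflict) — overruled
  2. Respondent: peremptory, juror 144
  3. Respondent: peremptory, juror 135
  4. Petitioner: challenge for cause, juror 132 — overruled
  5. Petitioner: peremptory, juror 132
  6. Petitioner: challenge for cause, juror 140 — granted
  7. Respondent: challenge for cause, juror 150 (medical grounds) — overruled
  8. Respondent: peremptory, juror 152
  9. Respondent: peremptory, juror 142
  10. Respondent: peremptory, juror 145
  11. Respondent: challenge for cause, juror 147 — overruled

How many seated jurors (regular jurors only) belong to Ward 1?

4

Removed: #132, #135, #140, #142, #144, #145, #152.
Seated jurors 1–7: #133, #134, #136, #137, #138, #139, #141 (alternates #143 not counted).
Of those, in Ward 1: #133, #134, #136, #141 → 4.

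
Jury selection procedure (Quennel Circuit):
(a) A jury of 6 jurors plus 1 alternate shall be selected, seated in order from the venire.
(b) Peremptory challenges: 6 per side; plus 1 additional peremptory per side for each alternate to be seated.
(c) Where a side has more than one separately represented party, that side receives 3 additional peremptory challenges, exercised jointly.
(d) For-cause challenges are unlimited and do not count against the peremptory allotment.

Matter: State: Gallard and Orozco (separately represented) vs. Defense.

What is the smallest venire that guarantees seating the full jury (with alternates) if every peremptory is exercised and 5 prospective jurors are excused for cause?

Seats to fill: 6 + 1 alternates = 7.
Peremptories — State: 6 + 1×1 + 3 = 10; Defense: 6 + 1×1 = 7; total 17.
For-cause removals: 5.
Minimum venire: 7 + 17 + 5 = 29.

29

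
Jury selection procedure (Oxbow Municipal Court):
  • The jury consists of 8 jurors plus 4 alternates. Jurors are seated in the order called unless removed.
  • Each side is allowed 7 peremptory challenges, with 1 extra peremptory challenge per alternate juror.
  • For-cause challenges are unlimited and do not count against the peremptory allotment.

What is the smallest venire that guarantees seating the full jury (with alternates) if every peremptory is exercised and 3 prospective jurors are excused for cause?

Seats to fill: 8 + 4 alternates = 12.
Peremptories: 7 + 1×4 = 11 per side × 2 sides = 22.
For-cause removals: 3.
Minimum venire: 12 + 22 + 3 = 37.

37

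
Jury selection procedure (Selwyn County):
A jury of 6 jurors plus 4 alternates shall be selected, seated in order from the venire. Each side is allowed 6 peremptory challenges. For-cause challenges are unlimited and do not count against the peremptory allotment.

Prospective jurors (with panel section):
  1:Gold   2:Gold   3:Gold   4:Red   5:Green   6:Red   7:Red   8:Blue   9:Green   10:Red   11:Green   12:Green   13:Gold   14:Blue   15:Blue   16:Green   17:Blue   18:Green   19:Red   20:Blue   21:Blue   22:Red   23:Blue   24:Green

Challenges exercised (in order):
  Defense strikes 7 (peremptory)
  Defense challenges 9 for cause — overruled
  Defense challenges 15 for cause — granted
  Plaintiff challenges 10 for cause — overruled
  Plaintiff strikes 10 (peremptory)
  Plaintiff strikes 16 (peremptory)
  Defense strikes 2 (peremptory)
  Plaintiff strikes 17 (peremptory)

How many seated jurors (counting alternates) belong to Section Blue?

1

Removed: #2, #7, #10, #15, #16, #17.
Seated (10 incl. alternates): #1, #3, #4, #5, #6, #8, #9, #11, #12, #13.
Of those, in Section Blue: #8 → 1.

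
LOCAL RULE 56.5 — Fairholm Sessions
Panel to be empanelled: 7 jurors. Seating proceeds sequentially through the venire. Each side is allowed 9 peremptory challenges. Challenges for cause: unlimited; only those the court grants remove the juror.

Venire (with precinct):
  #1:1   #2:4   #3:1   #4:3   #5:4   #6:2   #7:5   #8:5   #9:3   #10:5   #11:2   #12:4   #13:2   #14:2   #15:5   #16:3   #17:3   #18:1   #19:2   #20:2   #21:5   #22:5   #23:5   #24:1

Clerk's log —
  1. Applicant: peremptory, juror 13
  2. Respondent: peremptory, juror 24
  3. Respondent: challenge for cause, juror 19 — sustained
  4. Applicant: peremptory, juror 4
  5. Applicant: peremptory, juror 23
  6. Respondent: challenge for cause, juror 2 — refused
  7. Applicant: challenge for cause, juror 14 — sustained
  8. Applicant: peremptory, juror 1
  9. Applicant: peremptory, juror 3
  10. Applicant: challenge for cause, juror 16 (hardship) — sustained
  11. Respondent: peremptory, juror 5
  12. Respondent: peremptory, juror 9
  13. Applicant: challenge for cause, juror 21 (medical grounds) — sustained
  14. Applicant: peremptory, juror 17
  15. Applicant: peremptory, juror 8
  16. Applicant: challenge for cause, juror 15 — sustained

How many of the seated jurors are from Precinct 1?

Removed: #1, #3, #4, #5, #8, #9, #13, #14, #15, #16, #17, #19, #21, #23, #24.
Seated jurors 1–7: #2, #6, #7, #10, #11, #12, #18.
Of those, in Precinct 1: #18 → 1.

1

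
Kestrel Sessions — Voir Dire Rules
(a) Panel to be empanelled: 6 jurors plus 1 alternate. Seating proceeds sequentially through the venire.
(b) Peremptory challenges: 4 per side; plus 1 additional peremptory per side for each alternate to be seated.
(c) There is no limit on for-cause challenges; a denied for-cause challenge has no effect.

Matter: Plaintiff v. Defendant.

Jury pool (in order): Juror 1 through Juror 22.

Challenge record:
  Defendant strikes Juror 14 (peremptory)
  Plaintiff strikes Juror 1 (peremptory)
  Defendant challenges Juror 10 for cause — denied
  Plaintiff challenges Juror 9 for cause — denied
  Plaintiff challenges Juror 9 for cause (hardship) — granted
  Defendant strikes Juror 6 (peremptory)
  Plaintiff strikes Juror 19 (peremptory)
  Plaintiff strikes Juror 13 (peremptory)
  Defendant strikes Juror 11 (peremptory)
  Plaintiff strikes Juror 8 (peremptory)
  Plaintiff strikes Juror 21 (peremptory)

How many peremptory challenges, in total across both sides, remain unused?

Plaintiff allotment: 4 base + 1 × 1 alternate = 5. Defendant allotment: 4 base + 1 × 1 alternate = 5.
Plaintiff peremptories used: #1, #19, #13, #8, #21 — 5 (for-cause on #9, #9 don't count).
Defendant peremptories used: #14, #6, #11 — 3 (the for-cause on #10 doesn't count).
Remaining: (5 − 5) + (5 − 3) = 2.

2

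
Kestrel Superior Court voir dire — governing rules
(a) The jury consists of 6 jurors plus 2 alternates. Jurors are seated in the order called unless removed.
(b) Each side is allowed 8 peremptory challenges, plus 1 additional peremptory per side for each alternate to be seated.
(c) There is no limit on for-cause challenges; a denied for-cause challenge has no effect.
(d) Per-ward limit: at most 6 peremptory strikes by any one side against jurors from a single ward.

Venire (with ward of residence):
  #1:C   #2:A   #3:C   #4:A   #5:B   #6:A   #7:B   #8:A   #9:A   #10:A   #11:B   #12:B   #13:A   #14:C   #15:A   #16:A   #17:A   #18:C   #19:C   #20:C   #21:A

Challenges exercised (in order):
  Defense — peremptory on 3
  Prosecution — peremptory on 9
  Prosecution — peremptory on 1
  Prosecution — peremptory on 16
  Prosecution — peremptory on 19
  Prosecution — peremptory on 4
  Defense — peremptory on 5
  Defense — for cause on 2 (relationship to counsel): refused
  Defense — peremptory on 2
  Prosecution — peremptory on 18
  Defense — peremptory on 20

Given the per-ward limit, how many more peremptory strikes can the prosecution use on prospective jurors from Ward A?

Prosecution peremptories so far: #9, #1, #16, #19, #4, #18 — 6 of 10 used, 4 left overall.
Against Ward A: #9, #16, #4 — 3 used; per-ward cap 6 leaves 3.
Binding limit: min(4, 3) = 3.

3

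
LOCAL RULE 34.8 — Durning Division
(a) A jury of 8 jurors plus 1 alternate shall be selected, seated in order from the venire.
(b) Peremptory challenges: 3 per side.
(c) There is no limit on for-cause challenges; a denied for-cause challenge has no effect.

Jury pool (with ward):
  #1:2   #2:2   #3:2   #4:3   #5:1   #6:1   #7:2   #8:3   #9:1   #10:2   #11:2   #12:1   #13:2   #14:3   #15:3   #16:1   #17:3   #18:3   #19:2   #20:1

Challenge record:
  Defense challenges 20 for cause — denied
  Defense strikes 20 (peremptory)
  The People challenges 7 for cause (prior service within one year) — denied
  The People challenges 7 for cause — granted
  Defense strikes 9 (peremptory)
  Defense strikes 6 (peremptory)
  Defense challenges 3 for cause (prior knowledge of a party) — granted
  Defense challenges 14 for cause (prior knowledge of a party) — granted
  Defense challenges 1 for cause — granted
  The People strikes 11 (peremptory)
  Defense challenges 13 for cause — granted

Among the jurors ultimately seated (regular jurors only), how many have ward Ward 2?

Removed: #1, #3, #6, #7, #9, #11, #13, #14, #20.
Seated jurors 1–8: #2, #4, #5, #8, #10, #12, #15, #16 (alternates #17 not counted).
Of those, in Ward 2: #2, #10 → 2.

2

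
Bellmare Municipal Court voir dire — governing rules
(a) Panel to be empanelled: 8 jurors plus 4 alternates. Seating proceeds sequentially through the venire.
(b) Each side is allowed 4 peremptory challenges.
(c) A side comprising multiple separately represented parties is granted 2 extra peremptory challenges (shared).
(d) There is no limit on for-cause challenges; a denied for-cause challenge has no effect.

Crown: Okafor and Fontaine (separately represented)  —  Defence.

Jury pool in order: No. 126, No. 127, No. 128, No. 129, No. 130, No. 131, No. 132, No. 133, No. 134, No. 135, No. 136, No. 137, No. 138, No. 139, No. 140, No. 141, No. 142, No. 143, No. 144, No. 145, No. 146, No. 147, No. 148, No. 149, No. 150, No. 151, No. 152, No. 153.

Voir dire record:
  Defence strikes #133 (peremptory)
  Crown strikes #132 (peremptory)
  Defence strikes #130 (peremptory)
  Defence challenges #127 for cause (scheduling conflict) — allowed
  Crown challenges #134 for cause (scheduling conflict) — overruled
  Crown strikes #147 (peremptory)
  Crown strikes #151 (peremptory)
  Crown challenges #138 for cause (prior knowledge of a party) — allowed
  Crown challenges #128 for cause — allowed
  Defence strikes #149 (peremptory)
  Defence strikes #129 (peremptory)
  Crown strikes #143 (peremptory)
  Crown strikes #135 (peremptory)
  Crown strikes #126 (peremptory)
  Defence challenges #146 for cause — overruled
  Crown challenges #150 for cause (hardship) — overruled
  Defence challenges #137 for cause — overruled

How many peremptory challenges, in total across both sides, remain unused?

0

Crown allotment: 4 base + 2 multi-party = 6. Defence allotment: 4.
Crown peremptories used: #132, #147, #151, #143, #135, #126 — 6 (for-cause on #134, #138, #128, #150 don't count).
Defence peremptories used: #133, #130, #149, #129 — 4 (for-cause on #127, #146, #137 don't count).
Remaining: (6 − 6) + (4 − 4) = 0.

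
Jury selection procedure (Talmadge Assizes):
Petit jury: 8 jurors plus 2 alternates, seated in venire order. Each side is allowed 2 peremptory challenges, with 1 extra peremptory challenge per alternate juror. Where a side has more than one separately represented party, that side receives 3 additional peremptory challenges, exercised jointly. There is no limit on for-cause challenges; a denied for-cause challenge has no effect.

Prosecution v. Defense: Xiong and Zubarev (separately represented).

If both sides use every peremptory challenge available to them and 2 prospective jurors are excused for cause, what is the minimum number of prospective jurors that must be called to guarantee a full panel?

23

Seats to fill: 8 + 2 alternates = 10.
Peremptories — Prosecution: 2 + 1×2 = 4; Defense: 2 + 1×2 + 3 = 7; total 11.
For-cause removals: 2.
Minimum venire: 10 + 11 + 2 = 23.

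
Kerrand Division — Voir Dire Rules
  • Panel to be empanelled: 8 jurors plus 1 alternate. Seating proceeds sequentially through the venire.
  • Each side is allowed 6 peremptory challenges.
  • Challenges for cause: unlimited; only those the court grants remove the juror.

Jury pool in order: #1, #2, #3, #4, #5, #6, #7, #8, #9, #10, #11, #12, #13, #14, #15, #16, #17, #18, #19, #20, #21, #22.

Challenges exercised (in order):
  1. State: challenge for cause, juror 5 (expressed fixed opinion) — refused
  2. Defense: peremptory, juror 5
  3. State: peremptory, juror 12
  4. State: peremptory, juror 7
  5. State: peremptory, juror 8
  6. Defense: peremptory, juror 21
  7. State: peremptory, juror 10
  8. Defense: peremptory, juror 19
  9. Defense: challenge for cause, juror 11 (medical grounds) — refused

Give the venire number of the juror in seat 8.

Removed: #5, #7, #8, #10, #12, #19, #21. (#11 stays — for-cause denied.)
Filling seats in venire order through position 8: #1, #2, #3, #4, #6, #9, #11, #13.
So seat 8 is #13.

13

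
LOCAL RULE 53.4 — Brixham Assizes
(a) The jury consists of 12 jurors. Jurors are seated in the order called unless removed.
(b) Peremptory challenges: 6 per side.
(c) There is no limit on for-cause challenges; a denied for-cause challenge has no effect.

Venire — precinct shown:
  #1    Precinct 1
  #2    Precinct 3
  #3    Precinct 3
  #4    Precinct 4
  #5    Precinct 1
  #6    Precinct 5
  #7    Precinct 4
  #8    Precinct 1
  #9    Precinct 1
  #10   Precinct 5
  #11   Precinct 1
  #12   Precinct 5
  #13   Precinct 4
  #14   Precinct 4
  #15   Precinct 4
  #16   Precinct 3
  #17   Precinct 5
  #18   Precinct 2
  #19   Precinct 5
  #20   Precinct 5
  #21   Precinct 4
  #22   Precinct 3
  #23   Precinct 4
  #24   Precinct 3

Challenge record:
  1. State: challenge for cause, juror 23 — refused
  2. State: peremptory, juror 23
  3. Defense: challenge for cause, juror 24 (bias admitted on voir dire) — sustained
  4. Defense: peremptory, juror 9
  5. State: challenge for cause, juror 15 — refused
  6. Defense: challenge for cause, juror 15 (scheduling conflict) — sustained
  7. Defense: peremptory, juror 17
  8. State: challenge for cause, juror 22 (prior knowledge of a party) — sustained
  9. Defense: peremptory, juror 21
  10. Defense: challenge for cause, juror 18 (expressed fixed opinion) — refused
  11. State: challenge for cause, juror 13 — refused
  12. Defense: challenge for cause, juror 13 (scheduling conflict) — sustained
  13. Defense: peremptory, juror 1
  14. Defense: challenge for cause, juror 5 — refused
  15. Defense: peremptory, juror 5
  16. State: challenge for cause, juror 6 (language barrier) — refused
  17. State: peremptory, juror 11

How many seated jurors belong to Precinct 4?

3

Removed: #1, #5, #9, #11, #13, #15, #17, #21, #22, #23, #24.
Seated jurors 1–12: #2, #3, #4, #6, #7, #8, #10, #12, #14, #16, #18, #19.
Of those, in Precinct 4: #4, #7, #14 → 3.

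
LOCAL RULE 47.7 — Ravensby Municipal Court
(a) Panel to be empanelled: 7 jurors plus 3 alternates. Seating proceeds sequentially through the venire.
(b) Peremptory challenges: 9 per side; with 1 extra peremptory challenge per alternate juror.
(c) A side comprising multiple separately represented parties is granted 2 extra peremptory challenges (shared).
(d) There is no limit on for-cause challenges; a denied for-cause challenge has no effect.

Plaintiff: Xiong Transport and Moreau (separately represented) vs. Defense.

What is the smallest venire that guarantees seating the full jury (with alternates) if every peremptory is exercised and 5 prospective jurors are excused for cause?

Seats to fill: 7 + 3 alternates = 10.
Peremptories — Plaintiff: 9 + 1×3 + 2 = 14; Defense: 9 + 1×3 = 12; total 26.
For-cause removals: 5.
Minimum venire: 10 + 26 + 5 = 41.

41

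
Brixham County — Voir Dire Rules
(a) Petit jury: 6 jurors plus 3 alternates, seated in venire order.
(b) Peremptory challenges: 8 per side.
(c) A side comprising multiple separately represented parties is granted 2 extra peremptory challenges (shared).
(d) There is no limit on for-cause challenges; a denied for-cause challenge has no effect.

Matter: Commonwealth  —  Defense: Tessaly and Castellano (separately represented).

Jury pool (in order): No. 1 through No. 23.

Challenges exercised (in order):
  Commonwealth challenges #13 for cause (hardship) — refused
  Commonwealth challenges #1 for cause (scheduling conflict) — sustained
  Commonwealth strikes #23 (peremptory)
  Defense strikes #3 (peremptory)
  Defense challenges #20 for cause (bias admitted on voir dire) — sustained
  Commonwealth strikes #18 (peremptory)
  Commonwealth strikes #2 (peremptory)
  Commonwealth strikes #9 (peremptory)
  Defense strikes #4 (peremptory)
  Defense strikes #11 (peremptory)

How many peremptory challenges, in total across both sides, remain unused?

Commonwealth allotment: 8. Defense allotment: 8 base + 2 multi-party = 10.
Commonwealth peremptories used: #23, #18, #2, #9 — 4 (for-cause on #13, #1 don't count).
Defense peremptories used: #3, #4, #11 — 3 (the for-cause on #20 doesn't count).
Remaining: (8 − 4) + (10 − 3) = 11.

11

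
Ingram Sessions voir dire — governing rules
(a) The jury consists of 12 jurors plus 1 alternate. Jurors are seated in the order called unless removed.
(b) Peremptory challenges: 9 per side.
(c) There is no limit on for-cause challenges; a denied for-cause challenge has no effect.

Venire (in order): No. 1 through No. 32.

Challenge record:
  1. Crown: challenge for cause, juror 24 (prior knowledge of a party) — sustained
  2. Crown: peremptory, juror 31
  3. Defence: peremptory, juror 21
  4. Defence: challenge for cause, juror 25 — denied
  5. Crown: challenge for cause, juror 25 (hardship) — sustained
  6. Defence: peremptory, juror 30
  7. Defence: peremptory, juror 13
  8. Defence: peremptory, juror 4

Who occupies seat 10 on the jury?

11

Removed: #4, #13, #21, #24, #25, #30, #31.
Seating in order: seats 1–12 → #1, #2, #3, #5, #6, #7, #8, #9, #10, #11, #12, #14; alternates → #15.
So seat 10 is #11.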